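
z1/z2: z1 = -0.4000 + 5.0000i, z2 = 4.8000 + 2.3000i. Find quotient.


Conjugate of z2 = 4.8000 - 2.3000i
Numerator: (-0.4000 + 5.0000i)(4.8000 - 2.3000i) = 9.5800 + 24.9200i
Denominator: 4.8^2 + 2.3^2 = 28.33
Result = (9.5800 + 24.9200i)/28.33

0.3382 + 0.8796i


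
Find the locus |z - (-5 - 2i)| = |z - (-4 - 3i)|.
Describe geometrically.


Equal distances means the locus is the perpendicular bisector of z1 and z2.
Midpoint = ((-5+(-4))/2, (-2+(-3))/2) = (-4.5000, -2.5000)

Perpendicular bisector through (-4.5000, -2.5000)


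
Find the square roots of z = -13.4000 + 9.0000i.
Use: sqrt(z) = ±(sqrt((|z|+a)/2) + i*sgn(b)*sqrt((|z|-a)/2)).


|z| = sqrt(179.56+81) = 16.1419
sqrt((|z|+a)/2) = sqrt((16.1419+(-13.4))/2) = sqrt(1.3709) = 1.1709
sqrt((|z|-a)/2) = sqrt((16.1419-(-13.4))/2) = sqrt(14.7709) = 3.8433

±(1.1709 + 3.8433i) i.e. 1.1709 + 3.8433i and -1.1709 - 3.8433i


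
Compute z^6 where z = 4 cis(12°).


r^6 = 4^6 = 4096
n*theta = 6*12° = 72° = 72° (mod 360)
a = 4096*cos(72°) = 1265.7336
b = 4096*sin(72°) = 3895.5275

4096 cis(72°) = 1265.7336 + 3895.5275i


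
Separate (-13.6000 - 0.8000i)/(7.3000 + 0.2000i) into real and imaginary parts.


Multiply by conjugate: (-13.6000 - 0.8000i)(7.3000 - 0.2000i) / (7.3^2 + 0.2^2)
Numerator real = -13.6*7.3 - (0.8)*0.2 = -99.44
Numerator imag = -0.8*7.3 - (-13.6)*0.2 = -3.12
Denominator = 53.33
Re(z) = -99.44/53.33 = -1.8646
Im(z) = -3.12/53.33 = -0.0585

Re(z) = -1.8646, Im(z) = -0.0585


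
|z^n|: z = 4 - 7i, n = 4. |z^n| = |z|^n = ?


|z| = sqrt(16+49) = sqrt(65) = 8.0623
|z^4| = |z|^4 = (sqrt(65))^4 = 65^2 = 4225

|z^4| = 4225


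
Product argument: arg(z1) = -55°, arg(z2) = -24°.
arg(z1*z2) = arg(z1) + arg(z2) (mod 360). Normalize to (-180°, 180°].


arg(z1*z2) = -55° - 24° = -79°
Normalized to (-180°, 180°]: -79°

-79°


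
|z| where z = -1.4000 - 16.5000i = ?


|z| = sqrt((-1.4)^2 + (-16.5)^2) = sqrt(1.96 + 272.25) = sqrt(274.21) = 16.5593

|z| = 16.5593


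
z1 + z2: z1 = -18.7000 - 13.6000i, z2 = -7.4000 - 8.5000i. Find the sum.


Real: -18.7 - 7.4 = -26.1
Imag: -13.6 - 8.5 = -22.1

-26.1000 - 22.1000i


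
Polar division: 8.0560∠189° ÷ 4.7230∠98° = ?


r = 8.0560 / 4.7230 = 1.7057
theta = 189° - 98° = 91° = 91° (mod 360)

1.7057 cis(91°)


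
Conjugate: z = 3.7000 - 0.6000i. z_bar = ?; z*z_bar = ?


z_bar = 3.7000 + 0.6000i
z*z_bar = 3.7^2 + (-0.6)^2 = 13.69 + 0.36 = 14.05

z_bar = 3.7000 + 0.6000i, z*z_bar = 14.05


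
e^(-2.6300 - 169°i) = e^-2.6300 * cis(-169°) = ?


e^-2.6300 = 0.0721
cos(-169°) = -0.9816
sin(-169°) = -0.1908
Real = 0.0721*(-0.9816) = -0.0708
Imag = 0.0721*(-0.1908) = -0.0138

-0.0708 - 0.0138i


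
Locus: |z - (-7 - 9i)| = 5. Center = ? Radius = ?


|z - z0| = r is a circle with center z0 and radius r.
Center = (-7, -9), radius = 5

Circle with center (-7, -9) and radius 5


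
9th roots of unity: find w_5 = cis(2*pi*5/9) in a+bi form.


Angle = 360*5/9 = 200°
a = cos(200°) = -0.9397
b = sin(200°) = -0.3420

-0.9397 - 0.3420i


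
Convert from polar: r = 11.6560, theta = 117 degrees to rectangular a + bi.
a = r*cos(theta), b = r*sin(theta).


a = 11.6560*cos(117°) = 11.6560*(-0.45399) = -5.2917
b = 11.6560*sin(117°) = 11.6560*0.89101 = 10.3856

-5.2917 + 10.3856i


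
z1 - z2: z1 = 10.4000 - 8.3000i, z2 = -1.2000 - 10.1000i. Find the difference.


Real: 10.4 + 1.2 = 11.6
Imag: -8.3 + 10.1 = 1.8

11.6000 + 1.8000i


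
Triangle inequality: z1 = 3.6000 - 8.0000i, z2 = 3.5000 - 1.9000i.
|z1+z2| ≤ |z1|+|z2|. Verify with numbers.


|z1| = sqrt(3.6^2 + (-8)^2) = sqrt(76.96) = 8.7727
|z2| = sqrt(3.5^2 + (-1.9)^2) = sqrt(15.86) = 3.9825
z1+z2 = 7.1000 - 9.9000i
|z1+z2| = sqrt(148.42) = 12.1828
|z1|+|z2| = 8.7727 + 3.9825 = 12.7552

|z1+z2| = 12.1828 ≤ |z1|+|z2| = 12.7552 (verified)


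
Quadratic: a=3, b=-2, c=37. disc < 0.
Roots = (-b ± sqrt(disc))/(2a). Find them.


disc = (-2)^2 - 4*3*37 = 4 - 444 = -440
sqrt(|disc|) = sqrt(440) = 20.9762
Real part = 2/(2*3) = 0.3333
Imag part = 20.9762/(2*3) = 3.4960

0.3333 ± 3.4960i


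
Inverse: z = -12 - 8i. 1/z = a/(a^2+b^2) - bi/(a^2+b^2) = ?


|z|^2 = 144+64 = 208
1/z = (-12 + 8i)/208

1/z = -0.0577 + 0.0385i


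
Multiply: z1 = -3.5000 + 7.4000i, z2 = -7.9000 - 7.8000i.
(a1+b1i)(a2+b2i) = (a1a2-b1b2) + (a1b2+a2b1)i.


Real = -3.5*(-7.9) - 7.4*(-7.8) = 27.65 - (-57.72) = 85.37
Imag = -3.5*(-7.8) - (7.9)*7.4 = 27.3 - (58.46) = -31.16

85.3700 - 31.1600i


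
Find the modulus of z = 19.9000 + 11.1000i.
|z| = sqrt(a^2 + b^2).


|z| = sqrt(19.9^2 + 11.1^2) = sqrt(396.01 + 123.21) = sqrt(519.22) = 22.7864

|z| = 22.7864


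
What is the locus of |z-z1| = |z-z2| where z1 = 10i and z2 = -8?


Equal distances means the locus is the perpendicular bisector of z1 and z2.
Midpoint = ((0+(-8))/2, (10+0)/2) = (-4.0000, 5.0000)

Perpendicular bisector through (-4.0000, 5.0000)


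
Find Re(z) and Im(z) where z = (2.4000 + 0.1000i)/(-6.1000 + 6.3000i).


Multiply by conjugate: (2.4000 + 0.1000i)(-6.1000 - 6.3000i) / ((-6.1)^2 + 6.3^2)
Numerator real = 2.4*(-6.1) + 0.1*6.3 = -14.01
Numerator imag = 0.1*(-6.1) - 2.4*6.3 = -15.73
Denominator = 76.9
Re(z) = -14.01/76.9 = -0.1822
Im(z) = -15.73/76.9 = -0.2046

Re(z) = -0.1822, Im(z) = -0.2046


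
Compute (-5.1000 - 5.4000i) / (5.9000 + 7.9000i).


Conjugate of z2 = 5.9000 - 7.9000i
Numerator: (-5.1000 - 5.4000i)(5.9000 - 7.9000i) = -72.7500 + 8.4300i
Denominator: 5.9^2 + 7.9^2 = 97.22
Result = (-72.7500 + 8.4300i)/97.22

-0.7483 + 0.0867i


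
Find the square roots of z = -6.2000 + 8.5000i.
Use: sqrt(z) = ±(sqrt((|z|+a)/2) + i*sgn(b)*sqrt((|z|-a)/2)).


|z| = sqrt(38.44+72.25) = 10.5209
sqrt((|z|+a)/2) = sqrt((10.5209+(-6.2))/2) = sqrt(2.1605) = 1.4699
sqrt((|z|-a)/2) = sqrt((10.5209-(-6.2))/2) = sqrt(8.3605) = 2.8914

±(1.4699 + 2.8914i) i.e. 1.4699 + 2.8914i and -1.4699 - 2.8914i


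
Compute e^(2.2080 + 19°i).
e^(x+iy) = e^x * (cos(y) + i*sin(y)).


e^2.2080 = 9.0975
cos(19°) = 0.94552
sin(19°) = 0.32557
Real = 9.0975*0.94552 = 8.6019
Imag = 9.0975*0.32557 = 2.9619

8.6019 + 2.9619i


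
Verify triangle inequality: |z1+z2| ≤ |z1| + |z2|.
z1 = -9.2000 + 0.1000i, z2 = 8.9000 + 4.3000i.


|z1| = sqrt((-9.2)^2 + 0.1^2) = sqrt(84.65) = 9.2005
|z2| = sqrt(8.9^2 + 4.3^2) = sqrt(97.7) = 9.8843
z1+z2 = -0.3000 + 4.4000i
|z1+z2| = sqrt(19.45) = 4.4102
|z1|+|z2| = 9.2005 + 9.8843 = 19.0848

|z1+z2| = 4.4102 ≤ |z1|+|z2| = 19.0848 (verified)


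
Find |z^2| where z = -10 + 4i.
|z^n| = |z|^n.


|z| = sqrt(100+16) = sqrt(116) = 10.7703
|z^2| = |z|^2 = (sqrt(116))^2 = 116

|z^2| = 116


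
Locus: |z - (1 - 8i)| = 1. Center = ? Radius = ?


|z - z0| = r is a circle with center z0 and radius r.
Center = (1, -8), radius = 1

Circle with center (1, -8) and radius 1


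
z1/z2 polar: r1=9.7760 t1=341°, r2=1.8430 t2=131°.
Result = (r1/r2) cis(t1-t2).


r = 9.7760 / 1.8430 = 5.3044
theta = 341° - 131° = 210° = 210° (mod 360)

5.3044 cis(210°)


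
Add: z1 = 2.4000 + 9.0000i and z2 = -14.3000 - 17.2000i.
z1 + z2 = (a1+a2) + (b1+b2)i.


Real: 2.4 - 14.3 = -11.9
Imag: 9 - 17.2 = -8.2

-11.9000 - 8.2000i


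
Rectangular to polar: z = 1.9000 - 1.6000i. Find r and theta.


r = sqrt(3.61+2.56) = sqrt(6.17) = 2.4839
theta = atan2(-1.6, 1.9) = -40.1009 degrees

r = 2.4839, theta = -40.1009 degrees


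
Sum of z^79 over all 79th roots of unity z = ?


The roots are w_k = w^k with w = e^(2*pi*i/79), and (w^k)^79 = (w^79)^k.
So S = 1 + u + u^2 + ... + u^(78) with u = w^79.
79 = 1*79 + 0, so 79 is a multiple of 79 and u = (w^79)^1 = 1.
Every one of the 79 terms equals 1: S = 79

S = 79


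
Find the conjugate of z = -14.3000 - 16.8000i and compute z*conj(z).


z_bar = -14.3000 + 16.8000i
z*z_bar = (-14.3)^2 + (-16.8)^2 = 204.49 + 282.24 = 486.73

z_bar = -14.3000 + 16.8000i, z*z_bar = 486.73


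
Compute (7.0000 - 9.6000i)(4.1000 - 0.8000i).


Real = 7*4.1 - (-9.6)*(-0.8) = 28.7 - 7.68 = 21.02
Imag = 7*(-0.8) + 4.1*(-9.6) = -5.6 - (39.36) = -44.96

21.0200 - 44.9600i


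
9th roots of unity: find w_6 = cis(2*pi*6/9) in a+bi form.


Angle = 360*6/9 = 240°
a = cos(240°) = -0.5000
b = sin(240°) = -0.8660

-0.5000 - 0.8660i


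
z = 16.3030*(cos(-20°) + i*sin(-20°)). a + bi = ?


a = 16.3030*cos(-20°) = 16.3030*0.93969 = 15.3198
b = 16.3030*sin(-20°) = 16.3030*(-0.34202) = -5.5760

15.3198 - 5.5760i


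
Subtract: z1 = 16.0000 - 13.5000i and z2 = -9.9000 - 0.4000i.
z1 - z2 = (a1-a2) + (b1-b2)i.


Real: 16 + 9.9 = 25.9
Imag: -13.5 + 0.4 = -13.1

25.9000 - 13.1000i


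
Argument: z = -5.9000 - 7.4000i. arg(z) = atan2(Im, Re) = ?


Re = -5.9, Im = -7.4
arg = atan2(-7.4, -5.9) = -128.5653 degrees

arg(z) = -128.5653 degrees


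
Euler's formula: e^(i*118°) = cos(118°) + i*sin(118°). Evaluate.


cos(118°) = -0.4695
sin(118°) = 0.8829

e^(i*118°) = -0.4695 + 0.8829i


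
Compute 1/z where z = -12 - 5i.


|z|^2 = 144+25 = 169
1/z = (-12 + 5i)/169

1/z = -0.0710 + 0.0296i


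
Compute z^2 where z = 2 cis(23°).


r^2 = 2^2 = 4
n*theta = 2*23° = 46° = 46° (mod 360)
a = 4*cos(46°) = 2.7786
b = 4*sin(46°) = 2.8774

4 cis(46°) = 2.7786 + 2.8774i


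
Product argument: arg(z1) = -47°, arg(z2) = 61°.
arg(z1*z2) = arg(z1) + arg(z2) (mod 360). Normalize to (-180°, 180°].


arg(z1*z2) = -47° + 61° = 14°
Normalized to (-180°, 180°]: 14°

14°


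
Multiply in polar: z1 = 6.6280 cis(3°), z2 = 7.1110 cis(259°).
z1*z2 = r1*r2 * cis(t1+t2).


r = 6.6280 * 7.1110 = 47.1317
theta = 3° + 259° = 262° = 262° (mod 360)

47.1317 cis(262°)


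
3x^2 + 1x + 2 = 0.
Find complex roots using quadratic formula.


disc = 1^2 - 4*3*2 = 1 - 24 = -23
sqrt(|disc|) = sqrt(23) = 4.7958
Real part = -1/(2*3) = -0.1667
Imag part = 4.7958/(2*3) = 0.7993

-0.1667 ± 0.7993i


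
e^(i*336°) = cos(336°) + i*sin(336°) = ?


cos(336°) = 0.9135
sin(336°) = -0.4067

e^(i*336°) = 0.9135 - 0.4067i


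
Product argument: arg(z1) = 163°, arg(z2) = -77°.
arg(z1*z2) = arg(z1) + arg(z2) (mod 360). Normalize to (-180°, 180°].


arg(z1*z2) = 163° - 77° = 86°
Normalized to (-180°, 180°]: 86°

86°


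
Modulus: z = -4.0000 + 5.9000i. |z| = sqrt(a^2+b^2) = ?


|z| = sqrt((-4)^2 + 5.9^2) = sqrt(16 + 34.81) = sqrt(50.81) = 7.1281

|z| = 7.1281


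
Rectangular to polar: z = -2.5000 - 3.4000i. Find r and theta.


r = sqrt(6.25+11.56) = sqrt(17.81) = 4.2202
theta = atan2(-3.4, -2.5) = -126.3268 degrees

r = 4.2202, theta = -126.3268 degrees


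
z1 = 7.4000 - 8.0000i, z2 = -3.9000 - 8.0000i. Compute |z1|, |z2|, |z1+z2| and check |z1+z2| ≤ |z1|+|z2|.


|z1| = sqrt(7.4^2 + (-8)^2) = sqrt(118.76) = 10.8977
|z2| = sqrt((-3.9)^2 + (-8)^2) = sqrt(79.21) = 8.9000
z1+z2 = 3.5000 - 16.0000i
|z1+z2| = sqrt(268.25) = 16.3783
|z1|+|z2| = 10.8977 + 8.9000 = 19.7977

|z1+z2| = 16.3783 ≤ |z1|+|z2| = 19.7977 (verified)


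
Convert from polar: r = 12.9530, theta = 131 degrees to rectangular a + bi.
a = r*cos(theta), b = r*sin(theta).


a = 12.9530*cos(131°) = 12.9530*(-0.65606) = -8.4979
b = 12.9530*sin(131°) = 12.9530*0.75471 = 9.7758

-8.4979 + 9.7758i


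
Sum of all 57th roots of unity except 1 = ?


With w = e^(2*pi*i/57), all 57 of the 57th roots of unity w^0 = 1, w, ..., w^(56) sum to 0: 1 + w + ... + w^(56) = (1 - w^57)/(1 - w) = 0 since w^57 = 1, w ≠ 1.
Removing the root 1: w + w^2 + ... + w^(56) = 0 - 1 = -1

Sum = -1


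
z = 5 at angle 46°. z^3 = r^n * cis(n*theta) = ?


r^3 = 5^3 = 125
n*theta = 3*46° = 138° = 138° (mod 360)
a = 125*cos(138°) = -92.8931
b = 125*sin(138°) = 83.6413

125 cis(138°) = -92.8931 + 83.6413i


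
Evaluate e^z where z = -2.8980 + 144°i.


e^-2.8980 = 0.0551
cos(144°) = -0.809
sin(144°) = 0.5878
Real = 0.0551*(-0.809) = -0.0446
Imag = 0.0551*0.5878 = 0.0324

-0.0446 + 0.0324i


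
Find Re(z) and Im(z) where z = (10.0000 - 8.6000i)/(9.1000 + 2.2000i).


Multiply by conjugate: (10.0000 - 8.6000i)(9.1000 - 2.2000i) / (9.1^2 + 2.2^2)
Numerator real = 10*9.1 - (8.6)*2.2 = 72.08
Numerator imag = -8.6*9.1 - 10*2.2 = -100.26
Denominator = 87.65
Re(z) = 72.08/87.65 = 0.8224
Im(z) = -100.26/87.65 = -1.1439

Re(z) = 0.8224, Im(z) = -1.1439


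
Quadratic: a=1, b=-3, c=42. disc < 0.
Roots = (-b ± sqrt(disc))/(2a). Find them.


disc = (-3)^2 - 4*1*42 = 9 - 168 = -159
sqrt(|disc|) = sqrt(159) = 12.6095
Real part = 3/(2*1) = 1.5000
Imag part = 12.6095/(2*1) = 6.3048

1.5000 ± 6.3048i


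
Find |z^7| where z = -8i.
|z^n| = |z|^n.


|z| = sqrt(0+64) = sqrt(64) = 8
|z^7| = |z|^7 = 8^7 = 2097152

|z^7| = 2097152


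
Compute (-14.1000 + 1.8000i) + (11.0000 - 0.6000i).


Real: -14.1 + 11 = -3.1
Imag: 1.8 - 0.6 = 1.2

-3.1000 + 1.2000i


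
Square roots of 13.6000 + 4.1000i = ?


|z| = sqrt(184.96+16.81) = 14.2046
sqrt((|z|+a)/2) = sqrt((14.2046+13.6)/2) = sqrt(13.9023) = 3.7286
sqrt((|z|-a)/2) = sqrt((14.2046-13.6)/2) = sqrt(0.3023) = 0.5498

±(3.7286 + 0.5498i) i.e. 3.7286 + 0.5498i and -3.7286 - 0.5498i


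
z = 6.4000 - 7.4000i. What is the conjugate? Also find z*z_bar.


z_bar = 6.4000 + 7.4000i
z*z_bar = 6.4^2 + (-7.4)^2 = 40.96 + 54.76 = 95.72

z_bar = 6.4000 + 7.4000i, z*z_bar = 95.72


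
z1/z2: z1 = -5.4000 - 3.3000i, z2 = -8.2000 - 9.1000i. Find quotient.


Conjugate of z2 = -8.2000 + 9.1000i
Numerator: (-5.4000 - 3.3000i)(-8.2000 + 9.1000i) = 74.3100 - 22.0800i
Denominator: (-8.2)^2 + (-9.1)^2 = 150.05
Result = (74.3100 - 22.0800i)/150.05

0.4952 - 0.1472i


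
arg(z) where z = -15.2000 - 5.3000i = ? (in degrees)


Re = -15.2, Im = -5.3
arg = atan2(-5.3, -15.2) = -160.7771 degrees

arg(z) = -160.7771 degrees


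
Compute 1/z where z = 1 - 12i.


|z|^2 = 1+144 = 145
1/z = (1 + 12i)/145

1/z = 0.0069 + 0.0828i


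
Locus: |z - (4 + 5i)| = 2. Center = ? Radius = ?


|z - z0| = r is a circle with center z0 and radius r.
Center = (4, 5), radius = 2

Circle with center (4, 5) and radius 2


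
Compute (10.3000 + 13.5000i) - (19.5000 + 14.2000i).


Real: 10.3 - 19.5 = -9.2
Imag: 13.5 - 14.2 = -0.7

-9.2000 - 0.7000i


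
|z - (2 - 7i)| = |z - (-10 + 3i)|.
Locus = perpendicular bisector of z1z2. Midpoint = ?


Equal distances means the locus is the perpendicular bisector of z1 and z2.
Midpoint = ((2+(-10))/2, (-7+3)/2) = (-4.0000, -2.0000)

Perpendicular bisector through (-4.0000, -2.0000)


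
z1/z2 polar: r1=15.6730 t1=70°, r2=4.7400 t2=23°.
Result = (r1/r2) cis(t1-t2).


r = 15.6730 / 4.7400 = 3.3065
theta = 70° - 23° = 47° = 47° (mod 360)

3.3065 cis(47°)


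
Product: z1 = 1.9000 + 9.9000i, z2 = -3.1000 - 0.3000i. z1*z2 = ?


Real = 1.9*(-3.1) - 9.9*(-0.3) = -5.89 - (-2.97) = -2.92
Imag = 1.9*(-0.3) - (3.1)*9.9 = -0.57 - (30.69) = -31.26

-2.9200 - 31.2600i


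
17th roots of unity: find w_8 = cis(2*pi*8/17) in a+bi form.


Angle = 360*8/17 = 169.4118°
a = cos(169.4118°) = -0.9830
b = sin(169.4118°) = 0.1837

-0.9830 + 0.1837i


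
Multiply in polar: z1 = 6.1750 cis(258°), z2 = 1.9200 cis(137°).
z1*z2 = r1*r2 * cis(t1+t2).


r = 6.1750 * 1.9200 = 11.8560
theta = 258° + 137° = 395° = 35° (mod 360)

11.8560 cis(35°)


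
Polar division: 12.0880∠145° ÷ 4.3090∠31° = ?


r = 12.0880 / 4.3090 = 2.8053
theta = 145° - 31° = 114° = 114° (mod 360)

2.8053 cis(114°)


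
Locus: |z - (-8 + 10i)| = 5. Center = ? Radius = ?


|z - z0| = r is a circle with center z0 and radius r.
Center = (-8, 10), radius = 5

Circle with center (-8, 10) and radius 5


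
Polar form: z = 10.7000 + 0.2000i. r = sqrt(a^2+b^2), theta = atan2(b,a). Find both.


r = sqrt(114.49+0.04) = sqrt(114.53) = 10.7019
theta = atan2(0.2, 10.7) = 1.0708 degrees

r = 10.7019, theta = 1.0708 degrees


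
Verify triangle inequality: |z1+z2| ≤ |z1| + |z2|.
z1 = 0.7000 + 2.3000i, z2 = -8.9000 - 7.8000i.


|z1| = sqrt(0.7^2 + 2.3^2) = sqrt(5.78) = 2.4042
|z2| = sqrt((-8.9)^2 + (-7.8)^2) = sqrt(140.05) = 11.8343
z1+z2 = -8.2000 - 5.5000i
|z1+z2| = sqrt(97.49) = 9.8737
|z1|+|z2| = 2.4042 + 11.8343 = 14.2385

|z1+z2| = 9.8737 ≤ |z1|+|z2| = 14.2385 (verified)


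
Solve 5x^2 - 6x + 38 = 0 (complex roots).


disc = (-6)^2 - 4*5*38 = 36 - 760 = -724
sqrt(|disc|) = sqrt(724) = 26.9072
Real part = 6/(2*5) = 0.6000
Imag part = 26.9072/(2*5) = 2.6907

0.6000 ± 2.6907i


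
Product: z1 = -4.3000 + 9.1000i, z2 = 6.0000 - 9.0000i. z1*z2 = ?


Real = -4.3*6 - 9.1*(-9) = -25.8 - (-81.9) = 56.1
Imag = -4.3*(-9) + 6*9.1 = 38.7 + 54.6 = 93.3

56.1000 + 93.3000i


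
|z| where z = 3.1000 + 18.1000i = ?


|z| = sqrt(3.1^2 + 18.1^2) = sqrt(9.61 + 327.61) = sqrt(337.22) = 18.3636

|z| = 18.3636


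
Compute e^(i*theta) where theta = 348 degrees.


cos(348°) = 0.9781
sin(348°) = -0.2079

e^(i*348°) = 0.9781 - 0.2079i


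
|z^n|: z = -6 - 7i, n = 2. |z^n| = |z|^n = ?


|z| = sqrt(36+49) = sqrt(85) = 9.2195
|z^2| = |z|^2 = (sqrt(85))^2 = 85

|z^2| = 85


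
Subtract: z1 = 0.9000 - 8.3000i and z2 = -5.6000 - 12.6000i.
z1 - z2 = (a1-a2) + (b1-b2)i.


Real: 0.9 + 5.6 = 6.5
Imag: -8.3 + 12.6 = 4.3

6.5000 + 4.3000i


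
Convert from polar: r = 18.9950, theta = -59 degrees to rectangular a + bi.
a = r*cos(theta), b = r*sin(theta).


a = 18.9950*cos(-59°) = 18.9950*0.515038 = 9.7831
b = 18.9950*sin(-59°) = 18.9950*(-0.85717) = -16.2819

9.7831 - 16.2819i


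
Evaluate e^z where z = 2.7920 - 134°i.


e^2.7920 = 16.3136
cos(-134°) = -0.69466
sin(-134°) = -0.71934
Real = 16.3136*(-0.69466) = -11.3324
Imag = 16.3136*(-0.71934) = -11.7350

-11.3324 - 11.7350i


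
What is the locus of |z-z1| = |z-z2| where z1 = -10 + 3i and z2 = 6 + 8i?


Equal distances means the locus is the perpendicular bisector of z1 and z2.
Midpoint = ((-10+6)/2, (3+8)/2) = (-2.0000, 5.5000)

Perpendicular bisector through (-2.0000, 5.5000)


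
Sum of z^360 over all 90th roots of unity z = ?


The roots are w_k = w^k with w = e^(2*pi*i/90), and (w^k)^360 = (w^360)^k.
So S = 1 + u + u^2 + ... + u^(89) with u = w^360.
360 = 4*90 + 0, so 360 is a multiple of 90 and u = (w^90)^4 = 1.
Every one of the 90 terms equals 1: S = 90

S = 90


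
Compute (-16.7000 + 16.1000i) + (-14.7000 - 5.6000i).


Real: -16.7 - 14.7 = -31.4
Imag: 16.1 - 5.6 = 10.5

-31.4000 + 10.5000i


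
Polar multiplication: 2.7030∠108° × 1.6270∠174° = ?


r = 2.7030 * 1.6270 = 4.3978
theta = 108° + 174° = 282° = 282° (mod 360)

4.3978 cis(282°)


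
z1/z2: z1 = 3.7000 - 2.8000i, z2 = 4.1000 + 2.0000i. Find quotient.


Conjugate of z2 = 4.1000 - 2.0000i
Numerator: (3.7000 - 2.8000i)(4.1000 - 2.0000i) = 9.5700 - 18.8800i
Denominator: 4.1^2 + 2^2 = 20.81
Result = (9.5700 - 18.8800i)/20.81

0.4599 - 0.9073i


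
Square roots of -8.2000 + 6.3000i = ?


|z| = sqrt(67.24+39.69) = 10.3407
sqrt((|z|+a)/2) = sqrt((10.3407+(-8.2))/2) = sqrt(1.0703) = 1.0346
sqrt((|z|-a)/2) = sqrt((10.3407-(-8.2))/2) = sqrt(9.2703) = 3.0447

±(1.0346 + 3.0447i) i.e. 1.0346 + 3.0447i and -1.0346 - 3.0447i


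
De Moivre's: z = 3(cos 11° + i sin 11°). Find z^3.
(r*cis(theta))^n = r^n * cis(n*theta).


r^3 = 3^3 = 27
n*theta = 3*11° = 33° = 33° (mod 360)
a = 27*cos(33°) = 22.6441
b = 27*sin(33°) = 14.7053

27 cis(33°) = 22.6441 + 14.7053i


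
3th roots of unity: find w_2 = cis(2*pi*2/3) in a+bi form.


Angle = 360*2/3 = 240°
a = cos(240°) = -0.5000
b = sin(240°) = -0.8660

-0.5000 - 0.8660i


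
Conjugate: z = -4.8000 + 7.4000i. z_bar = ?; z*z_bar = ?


z_bar = -4.8000 - 7.4000i
z*z_bar = (-4.8)^2 + 7.4^2 = 23.04 + 54.76 = 77.8

z_bar = -4.8000 - 7.4000i, z*z_bar = 77.8


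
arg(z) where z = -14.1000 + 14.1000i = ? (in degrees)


Re = -14.1, Im = 14.1
arg = atan2(14.1, -14.1) = 135.0000 degrees

arg(z) = 135.0000 degrees


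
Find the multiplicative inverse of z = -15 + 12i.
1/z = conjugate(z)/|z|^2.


|z|^2 = 225+144 = 369
1/z = (-15 - 12i)/369

1/z = -0.0407 - 0.0325i


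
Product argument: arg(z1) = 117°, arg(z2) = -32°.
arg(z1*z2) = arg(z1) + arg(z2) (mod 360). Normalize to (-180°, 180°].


arg(z1*z2) = 117° - 32° = 85°
Normalized to (-180°, 180°]: 85°

85°


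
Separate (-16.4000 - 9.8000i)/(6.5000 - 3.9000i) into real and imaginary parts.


Multiply by conjugate: (-16.4000 - 9.8000i)(6.5000 + 3.9000i) / (6.5^2 + (-3.9)^2)
Numerator real = -16.4*6.5 - (9.8)*(-3.9) = -68.38
Numerator imag = -9.8*6.5 - (-16.4)*(-3.9) = -127.66
Denominator = 57.46
Re(z) = -68.38/57.46 = -1.1900
Im(z) = -127.66/57.46 = -2.2217

Re(z) = -1.1900, Im(z) = -2.2217


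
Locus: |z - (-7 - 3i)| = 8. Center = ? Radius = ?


|z - z0| = r is a circle with center z0 and radius r.
Center = (-7, -3), radius = 8

Circle with center (-7, -3) and radius 8


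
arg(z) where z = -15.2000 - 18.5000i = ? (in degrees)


Re = -15.2, Im = -18.5
arg = atan2(-18.5, -15.2) = -129.4073 degrees

arg(z) = -129.4073 degrees


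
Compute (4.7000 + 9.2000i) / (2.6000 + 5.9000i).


Conjugate of z2 = 2.6000 - 5.9000i
Numerator: (4.7000 + 9.2000i)(2.6000 - 5.9000i) = 66.5000 - 3.8100i
Denominator: 2.6^2 + 5.9^2 = 41.57
Result = (66.5000 - 3.8100i)/41.57

1.5997 - 0.0917i


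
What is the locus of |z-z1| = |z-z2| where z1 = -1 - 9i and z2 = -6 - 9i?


Equal distances means the locus is the perpendicular bisector of z1 and z2.
Midpoint = ((-1+(-6))/2, (-9+(-9))/2) = (-3.5000, -9.0000)

Perpendicular bisector through (-3.5000, -9.0000)


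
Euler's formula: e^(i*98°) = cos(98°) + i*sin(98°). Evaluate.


cos(98°) = -0.1392
sin(98°) = 0.9903

e^(i*98°) = -0.1392 + 0.9903i


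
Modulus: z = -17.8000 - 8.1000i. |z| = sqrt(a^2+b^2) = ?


|z| = sqrt((-17.8)^2 + (-8.1)^2) = sqrt(316.84 + 65.61) = sqrt(382.45) = 19.5563

|z| = 19.5563


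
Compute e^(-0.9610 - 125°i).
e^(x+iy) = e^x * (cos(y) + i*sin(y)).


e^-0.9610 = 0.3825
cos(-125°) = -0.5736
sin(-125°) = -0.8192
Real = 0.3825*(-0.5736) = -0.2194
Imag = 0.3825*(-0.8192) = -0.3133

-0.2194 - 0.3133i


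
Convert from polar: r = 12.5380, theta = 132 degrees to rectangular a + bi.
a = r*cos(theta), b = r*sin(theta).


a = 12.5380*cos(132°) = 12.5380*(-0.66913) = -8.3896
b = 12.5380*sin(132°) = 12.5380*0.74314 = 9.3175

-8.3896 + 9.3175i


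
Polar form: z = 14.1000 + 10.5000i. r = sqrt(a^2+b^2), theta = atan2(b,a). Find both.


r = sqrt(198.81+110.25) = sqrt(309.06) = 17.5801
theta = atan2(10.5, 14.1) = 36.6743 degrees

r = 17.5801, theta = 36.6743 degrees


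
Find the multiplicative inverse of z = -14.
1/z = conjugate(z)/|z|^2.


|z|^2 = 196+0 = 196
1/z = (-14 - 0i)/196

1/z = -0.0714 + 0i


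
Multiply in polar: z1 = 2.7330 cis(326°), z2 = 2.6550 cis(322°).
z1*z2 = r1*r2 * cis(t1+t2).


r = 2.7330 * 2.6550 = 7.2561
theta = 326° + 322° = 648° = 288° (mod 360)

7.2561 cis(288°)


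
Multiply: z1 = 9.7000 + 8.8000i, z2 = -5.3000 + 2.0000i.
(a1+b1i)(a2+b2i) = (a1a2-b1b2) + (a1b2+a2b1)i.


Real = 9.7*(-5.3) - 8.8*2 = -51.41 - 17.6 = -69.01
Imag = 9.7*2 - (5.3)*8.8 = 19.4 - (46.64) = -27.24

-69.0100 - 27.2400i


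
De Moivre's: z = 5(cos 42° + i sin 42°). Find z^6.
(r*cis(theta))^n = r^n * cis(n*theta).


r^6 = 5^6 = 15625
n*theta = 6*42° = 252° = 252° (mod 360)
a = 15625*cos(252°) = -4828.3905
b = 15625*sin(252°) = -14860.2581

15625 cis(252°) = -4828.3905 - 14860.2581i


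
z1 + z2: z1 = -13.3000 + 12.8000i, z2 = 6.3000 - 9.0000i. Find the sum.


Real: -13.3 + 6.3 = -7
Imag: 12.8 - 9 = 3.8

-7.0000 + 3.8000i


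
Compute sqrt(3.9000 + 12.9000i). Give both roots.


|z| = sqrt(15.21+166.41) = 13.4766
sqrt((|z|+a)/2) = sqrt((13.4766+3.9)/2) = sqrt(8.6883) = 2.9476
sqrt((|z|-a)/2) = sqrt((13.4766-3.9)/2) = sqrt(4.7883) = 2.1882

±(2.9476 + 2.1882i) i.e. 2.9476 + 2.1882i and -2.9476 - 2.1882i


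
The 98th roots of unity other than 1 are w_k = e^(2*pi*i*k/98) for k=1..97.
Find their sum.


With w = e^(2*pi*i/98), all 98 of the 98th roots of unity w^0 = 1, w, ..., w^(97) sum to 0: 1 + w + ... + w^(97) = (1 - w^98)/(1 - w) = 0 since w^98 = 1, w ≠ 1.
Removing the root 1: w + w^2 + ... + w^(97) = 0 - 1 = -1

Sum = -1


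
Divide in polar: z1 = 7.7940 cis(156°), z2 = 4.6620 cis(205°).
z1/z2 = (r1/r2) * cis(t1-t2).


r = 7.7940 / 4.6620 = 1.6718
theta = 156° - 205° = -49° = 311° (mod 360)

1.6718 cis(311°)


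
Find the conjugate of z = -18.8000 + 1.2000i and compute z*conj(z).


z_bar = -18.8000 - 1.2000i
z*z_bar = (-18.8)^2 + 1.2^2 = 353.44 + 1.44 = 354.88

z_bar = -18.8000 - 1.2000i, z*z_bar = 354.88


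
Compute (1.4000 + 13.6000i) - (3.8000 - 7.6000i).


Real: 1.4 - 3.8 = -2.4
Imag: 13.6 + 7.6 = 21.2

-2.4000 + 21.2000i


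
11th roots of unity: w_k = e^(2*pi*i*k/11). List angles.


The 11th roots of unity are cis(360k/11°) for k=0..10
Angle step = 360/11 = 32.7273°
Primitive root: cis(32.7273°)
Primitive root = 0.8413 + 0.5406i

11 roots at angles: 0°, 32.7273°, 65.4545°, 98.1818°, 130.9091°, 163.6364°, 196.3636°, 229.0909°, 261.8182°, 294.5455°, 327.2727°


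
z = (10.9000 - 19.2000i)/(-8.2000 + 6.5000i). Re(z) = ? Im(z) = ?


Multiply by conjugate: (10.9000 - 19.2000i)(-8.2000 - 6.5000i) / ((-8.2)^2 + 6.5^2)
Numerator real = 10.9*(-8.2) - (19.2)*6.5 = -214.18
Numerator imag = -19.2*(-8.2) - 10.9*6.5 = 86.59
Denominator = 109.49
Re(z) = -214.18/109.49 = -1.9562
Im(z) = 86.59/109.49 = 0.7908

Re(z) = -1.9562, Im(z) = 0.7908


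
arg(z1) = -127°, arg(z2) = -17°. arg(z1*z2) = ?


arg(z1*z2) = -127° - 17° = -144°
Normalized to (-180°, 180°]: -144°

-144°


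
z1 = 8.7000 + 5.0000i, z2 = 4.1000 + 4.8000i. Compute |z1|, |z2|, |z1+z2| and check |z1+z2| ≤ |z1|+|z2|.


|z1| = sqrt(8.7^2 + 5^2) = sqrt(100.69) = 10.0344
|z2| = sqrt(4.1^2 + 4.8^2) = sqrt(39.85) = 6.3127
z1+z2 = 12.8000 + 9.8000i
|z1+z2| = sqrt(259.88) = 16.1208
|z1|+|z2| = 10.0344 + 6.3127 = 16.3471

|z1+z2| = 16.1208 ≤ |z1|+|z2| = 16.3471 (verified)


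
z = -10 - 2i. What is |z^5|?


|z| = sqrt(100+4) = sqrt(104) = 10.1980
|z^5| = |z|^5 = (sqrt(104))^5 = 104^2 * sqrt(104) = 10816*sqrt(104)

|z^5| = 10816*sqrt(104) ≈ 110301.9901


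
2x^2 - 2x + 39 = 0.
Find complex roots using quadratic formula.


disc = (-2)^2 - 4*2*39 = 4 - 312 = -308
sqrt(|disc|) = sqrt(308) = 17.5499
Real part = 2/(2*2) = 0.5000
Imag part = 17.5499/(2*2) = 4.3875

0.5000 ± 4.3875i


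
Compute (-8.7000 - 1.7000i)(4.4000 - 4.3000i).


Real = -8.7*4.4 - (-1.7)*(-4.3) = -38.28 - 7.31 = -45.59
Imag = -8.7*(-4.3) + 4.4*(-1.7) = 37.41 - (7.48) = 29.93

-45.5900 + 29.9300i


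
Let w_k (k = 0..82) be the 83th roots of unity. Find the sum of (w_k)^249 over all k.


The roots are w_k = w^k with w = e^(2*pi*i/83), and (w^k)^249 = (w^249)^k.
So S = 1 + u + u^2 + ... + u^(82) with u = w^249.
249 = 3*83 + 0, so 249 is a multiple of 83 and u = (w^83)^3 = 1.
Every one of the 83 terms equals 1: S = 83

S = 83


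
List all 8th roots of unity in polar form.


The 8th roots of unity are cis(360k/8°) for k=0..7
Angle step = 360/8 = 45°
Primitive root: cis(45°)
Primitive root = 0.7071 + 0.7071i

8 roots at angles: 0°, 45°, 90°, 135°, 180°, 225°, 270°, 315°


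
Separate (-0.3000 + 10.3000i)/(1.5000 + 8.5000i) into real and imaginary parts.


Multiply by conjugate: (-0.3000 + 10.3000i)(1.5000 - 8.5000i) / (1.5^2 + 8.5^2)
Numerator real = -0.3*1.5 + 10.3*8.5 = 87.1
Numerator imag = 10.3*1.5 - (-0.3)*8.5 = 18
Denominator = 74.5
Re(z) = 87.1/74.5 = 1.1691
Im(z) = 18/74.5 = 0.2416

Re(z) = 1.1691, Im(z) = 0.2416


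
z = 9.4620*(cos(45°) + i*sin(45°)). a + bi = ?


a = 9.4620*cos(45°) = 9.4620*0.7071 = 6.6906
b = 9.4620*sin(45°) = 9.4620*0.7071 = 6.6906

6.6906 + 6.6906i


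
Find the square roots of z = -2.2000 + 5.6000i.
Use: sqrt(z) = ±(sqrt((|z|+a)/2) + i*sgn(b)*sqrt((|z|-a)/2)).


|z| = sqrt(4.84+31.36) = 6.0166
sqrt((|z|+a)/2) = sqrt((6.0166+(-2.2))/2) = sqrt(1.9083) = 1.3814
sqrt((|z|-a)/2) = sqrt((6.0166-(-2.2))/2) = sqrt(4.1083) = 2.0269

±(1.3814 + 2.0269i) i.e. 1.3814 + 2.0269i and -1.3814 - 2.0269i


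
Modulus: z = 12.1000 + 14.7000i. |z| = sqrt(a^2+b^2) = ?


|z| = sqrt(12.1^2 + 14.7^2) = sqrt(146.41 + 216.09) = sqrt(362.5) = 19.0394

|z| = 19.0394


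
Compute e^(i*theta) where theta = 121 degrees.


cos(121°) = -0.5150
sin(121°) = 0.8572

e^(i*121°) = -0.5150 + 0.8572i


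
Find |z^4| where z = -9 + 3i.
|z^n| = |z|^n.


|z| = sqrt(81+9) = sqrt(90) = 9.4868
|z^4| = |z|^4 = (sqrt(90))^4 = 90^2 = 8100

|z^4| = 8100


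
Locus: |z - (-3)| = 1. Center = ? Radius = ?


|z - z0| = r is a circle with center z0 and radius r.
Center = (-3, 0), radius = 1

Circle with center (-3, 0) and radius 1


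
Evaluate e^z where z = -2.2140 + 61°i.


e^-2.2140 = 0.1093
cos(61°) = 0.4848
sin(61°) = 0.8746
Real = 0.1093*0.4848 = 0.0530
Imag = 0.1093*0.8746 = 0.0956

0.0530 + 0.0956i


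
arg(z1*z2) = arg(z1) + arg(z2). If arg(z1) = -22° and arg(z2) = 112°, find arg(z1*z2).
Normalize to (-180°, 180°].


arg(z1*z2) = -22° + 112° = 90°
Normalized to (-180°, 180°]: 90°

90°


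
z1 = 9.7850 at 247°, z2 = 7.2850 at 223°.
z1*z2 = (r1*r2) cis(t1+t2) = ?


r = 9.7850 * 7.2850 = 71.2837
theta = 247° + 223° = 470° = 110° (mod 360)

71.2837 cis(110°)


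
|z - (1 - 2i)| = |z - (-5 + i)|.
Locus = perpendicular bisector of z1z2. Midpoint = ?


Equal distances means the locus is the perpendicular bisector of z1 and z2.
Midpoint = ((1+(-5))/2, (-2+1)/2) = (-2.0000, -0.5000)

Perpendicular bisector through (-2.0000, -0.5000)


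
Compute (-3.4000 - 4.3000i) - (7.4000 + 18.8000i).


Real: -3.4 - 7.4 = -10.8
Imag: -4.3 - 18.8 = -23.1

-10.8000 - 23.1000i


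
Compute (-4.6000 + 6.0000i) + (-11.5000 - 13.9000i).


Real: -4.6 - 11.5 = -16.1
Imag: 6 - 13.9 = -7.9

-16.1000 - 7.9000i


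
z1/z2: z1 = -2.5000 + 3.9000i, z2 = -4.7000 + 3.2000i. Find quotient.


Conjugate of z2 = -4.7000 - 3.2000i
Numerator: (-2.5000 + 3.9000i)(-4.7000 - 3.2000i) = 24.2300 - 10.3300i
Denominator: (-4.7)^2 + 3.2^2 = 32.33
Result = (24.2300 - 10.3300i)/32.33

0.7495 - 0.3195i


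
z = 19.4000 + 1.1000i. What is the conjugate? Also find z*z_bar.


z_bar = 19.4000 - 1.1000i
z*z_bar = 19.4^2 + 1.1^2 = 376.36 + 1.21 = 377.57

z_bar = 19.4000 - 1.1000i, z*z_bar = 377.57


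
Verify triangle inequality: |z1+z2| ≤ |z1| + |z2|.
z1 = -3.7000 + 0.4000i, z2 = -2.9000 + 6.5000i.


|z1| = sqrt((-3.7)^2 + 0.4^2) = sqrt(13.85) = 3.7216
|z2| = sqrt((-2.9)^2 + 6.5^2) = sqrt(50.66) = 7.1176
z1+z2 = -6.6000 + 6.9000i
|z1+z2| = sqrt(91.17) = 9.5483
|z1|+|z2| = 3.7216 + 7.1176 = 10.8392

|z1+z2| = 9.5483 ≤ |z1|+|z2| = 10.8392 (verified)


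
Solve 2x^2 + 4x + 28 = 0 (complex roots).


disc = 4^2 - 4*2*28 = 16 - 224 = -208
sqrt(|disc|) = sqrt(208) = 14.4222
Real part = -4/(2*2) = -1.0000
Imag part = 14.4222/(2*2) = 3.6056

-1.0000 ± 3.6056i


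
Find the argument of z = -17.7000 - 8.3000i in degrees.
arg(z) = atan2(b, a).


Re = -17.7, Im = -8.3
arg = atan2(-8.3, -17.7) = -154.8769 degrees

arg(z) = -154.8769 degrees


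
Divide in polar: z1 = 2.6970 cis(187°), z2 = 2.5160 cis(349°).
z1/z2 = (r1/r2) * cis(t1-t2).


r = 2.6970 / 2.5160 = 1.0719
theta = 187° - 349° = -162° = 198° (mod 360)

1.0719 cis(198°)


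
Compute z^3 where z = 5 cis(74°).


r^3 = 5^3 = 125
n*theta = 3*74° = 222° = 222° (mod 360)
a = 125*cos(222°) = -92.8931
b = 125*sin(222°) = -83.6413

125 cis(222°) = -92.8931 - 83.6413i


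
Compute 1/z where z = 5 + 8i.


|z|^2 = 25+64 = 89
1/z = (5 - 8i)/89

1/z = 0.0562 - 0.0899i


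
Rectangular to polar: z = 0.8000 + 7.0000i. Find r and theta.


r = sqrt(0.64+49) = sqrt(49.64) = 7.0456
theta = atan2(7, 0.8) = 83.4802 degrees

r = 7.0456, theta = 83.4802 degrees


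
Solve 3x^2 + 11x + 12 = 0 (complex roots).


disc = 11^2 - 4*3*12 = 121 - 144 = -23
sqrt(|disc|) = sqrt(23) = 4.7958
Real part = -11/(2*3) = -1.8333
Imag part = 4.7958/(2*3) = 0.7993

-1.8333 ± 0.7993i


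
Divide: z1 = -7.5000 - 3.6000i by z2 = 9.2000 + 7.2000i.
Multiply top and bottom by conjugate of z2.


Conjugate of z2 = 9.2000 - 7.2000i
Numerator: (-7.5000 - 3.6000i)(9.2000 - 7.2000i) = -94.9200 + 20.8800i
Denominator: 9.2^2 + 7.2^2 = 136.48
Result = (-94.9200 + 20.8800i)/136.48

-0.6955 + 0.1530i


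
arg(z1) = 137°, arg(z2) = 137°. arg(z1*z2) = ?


arg(z1*z2) = 137° + 137° = 274°
Normalized to (-180°, 180°]: -86°

-86°


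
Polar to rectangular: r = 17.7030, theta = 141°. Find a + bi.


a = 17.7030*cos(141°) = 17.7030*(-0.777146) = -13.7578
b = 17.7030*sin(141°) = 17.7030*0.62932 = 11.1409

-13.7578 + 11.1409i


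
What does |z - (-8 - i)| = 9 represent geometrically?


|z - z0| = r is a circle with center z0 and radius r.
Center = (-8, -1), radius = 9

Circle with center (-8, -1) and radius 9


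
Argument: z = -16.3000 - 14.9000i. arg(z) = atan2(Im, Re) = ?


Re = -16.3, Im = -14.9
arg = atan2(-14.9, -16.3) = -137.5692 degrees

arg(z) = -137.5692 degrees


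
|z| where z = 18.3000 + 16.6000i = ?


|z| = sqrt(18.3^2 + 16.6^2) = sqrt(334.89 + 275.56) = sqrt(610.45) = 24.7073

|z| = 24.7073


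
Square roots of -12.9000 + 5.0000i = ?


|z| = sqrt(166.41+25) = 13.8351
sqrt((|z|+a)/2) = sqrt((13.8351+(-12.9))/2) = sqrt(0.4676) = 0.6838
sqrt((|z|-a)/2) = sqrt((13.8351-(-12.9))/2) = sqrt(13.3676) = 3.6562

±(0.6838 + 3.6562i) i.e. 0.6838 + 3.6562i and -0.6838 - 3.6562i


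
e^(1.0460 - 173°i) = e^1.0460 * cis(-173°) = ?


e^1.0460 = 2.8462
cos(-173°) = -0.99255
sin(-173°) = -0.12187
Real = 2.8462*(-0.99255) = -2.8250
Imag = 2.8462*(-0.12187) = -0.3469

-2.8250 - 0.3469i


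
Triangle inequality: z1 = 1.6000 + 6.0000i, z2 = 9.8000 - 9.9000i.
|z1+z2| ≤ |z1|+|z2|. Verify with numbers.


|z1| = sqrt(1.6^2 + 6^2) = sqrt(38.56) = 6.2097
|z2| = sqrt(9.8^2 + (-9.9)^2) = sqrt(194.05) = 13.9302
z1+z2 = 11.4000 - 3.9000i
|z1+z2| = sqrt(145.17) = 12.0487
|z1|+|z2| = 6.2097 + 13.9302 = 20.1399

|z1+z2| = 12.0487 ≤ |z1|+|z2| = 20.1399 (verified)


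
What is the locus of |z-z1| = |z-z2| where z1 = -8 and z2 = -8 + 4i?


Equal distances means the locus is the perpendicular bisector of z1 and z2.
Midpoint = ((-8+(-8))/2, (0+4)/2) = (-8.0000, 2.0000)

Perpendicular bisector through (-8.0000, 2.0000)


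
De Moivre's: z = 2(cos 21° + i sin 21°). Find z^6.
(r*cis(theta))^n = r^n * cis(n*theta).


r^6 = 2^6 = 64
n*theta = 6*21° = 126° = 126° (mod 360)
a = 64*cos(126°) = -37.6183
b = 64*sin(126°) = 51.7771

64 cis(126°) = -37.6183 + 51.7771i


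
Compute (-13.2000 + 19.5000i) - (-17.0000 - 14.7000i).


Real: -13.2 + 17 = 3.8
Imag: 19.5 + 14.7 = 34.2

3.8000 + 34.2000i


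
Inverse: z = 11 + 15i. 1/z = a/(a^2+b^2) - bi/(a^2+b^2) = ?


|z|^2 = 121+225 = 346
1/z = (11 - 15i)/346

1/z = 0.0318 - 0.0434i


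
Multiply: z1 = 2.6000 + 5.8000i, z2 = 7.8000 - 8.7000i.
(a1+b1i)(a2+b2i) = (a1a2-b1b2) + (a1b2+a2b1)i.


Real = 2.6*7.8 - 5.8*(-8.7) = 20.28 - (-50.46) = 70.74
Imag = 2.6*(-8.7) + 7.8*5.8 = -22.62 + 45.24 = 22.62

70.7400 + 22.6200i


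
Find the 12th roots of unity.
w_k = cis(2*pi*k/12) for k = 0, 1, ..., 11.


The 12th roots of unity are cis(360k/12°) for k=0..11
Angle step = 360/12 = 30°
Primitive root: cis(30°)
Primitive root = 0.8660 + 0.5000i

12 roots at angles: 0°, 30°, 60°, 90°, 120°, 150°, 180°, 210°, 240°, 270°, 300°, 330°


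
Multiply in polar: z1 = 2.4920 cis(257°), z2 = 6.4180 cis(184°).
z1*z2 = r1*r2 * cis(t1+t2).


r = 2.4920 * 6.4180 = 15.9937
theta = 257° + 184° = 441° = 81° (mod 360)

15.9937 cis(81°)


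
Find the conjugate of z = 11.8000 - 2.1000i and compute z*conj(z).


z_bar = 11.8000 + 2.1000i
z*z_bar = 11.8^2 + (-2.1)^2 = 139.24 + 4.41 = 143.65

z_bar = 11.8000 + 2.1000i, z*z_bar = 143.65


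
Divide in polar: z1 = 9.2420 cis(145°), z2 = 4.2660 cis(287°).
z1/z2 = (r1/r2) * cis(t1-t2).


r = 9.2420 / 4.2660 = 2.1664
theta = 145° - 287° = -142° = 218° (mod 360)

2.1664 cis(218°)


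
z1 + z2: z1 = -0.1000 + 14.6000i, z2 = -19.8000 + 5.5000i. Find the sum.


Real: -0.1 - 19.8 = -19.9
Imag: 14.6 + 5.5 = 20.1

-19.9000 + 20.1000i


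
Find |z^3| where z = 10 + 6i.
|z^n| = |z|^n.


|z| = sqrt(100+36) = sqrt(136) = 11.6619
|z^3| = |z|^3 = (sqrt(136))^3 = 136*sqrt(136)

|z^3| = 136*sqrt(136) ≈ 1586.0189


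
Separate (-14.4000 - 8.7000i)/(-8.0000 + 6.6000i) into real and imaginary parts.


Multiply by conjugate: (-14.4000 - 8.7000i)(-8.0000 - 6.6000i) / ((-8)^2 + 6.6^2)
Numerator real = -14.4*(-8) - (8.7)*6.6 = 57.78
Numerator imag = -8.7*(-8) - (-14.4)*6.6 = 164.64
Denominator = 107.56
Re(z) = 57.78/107.56 = 0.5372
Im(z) = 164.64/107.56 = 1.5307

Re(z) = 0.5372, Im(z) = 1.5307


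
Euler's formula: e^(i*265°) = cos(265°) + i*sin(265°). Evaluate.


cos(265°) = -0.0872
sin(265°) = -0.9962

e^(i*265°) = -0.0872 - 0.9962i


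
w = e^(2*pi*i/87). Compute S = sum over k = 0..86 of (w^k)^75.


The roots are w_k = w^k with w = e^(2*pi*i/87), and (w^k)^75 = (w^75)^k.
So S = 1 + u + u^2 + ... + u^(86) with u = w^75.
75 = 0*87 + 75, so 75 is not a multiple of 87: u = w^75 ≠ 1 (w is a primitive 87th root), while u^87 = (w^87)^75 = 1.
Geometric series: S = (1 - u^87)/(1 - u) = (1 - 1)/(1 - u) = 0

S = 0


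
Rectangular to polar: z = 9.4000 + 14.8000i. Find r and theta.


r = sqrt(88.36+219.04) = sqrt(307.4) = 17.5328
theta = atan2(14.8, 9.4) = 57.5789 degrees

r = 17.5328, theta = 57.5789 degrees


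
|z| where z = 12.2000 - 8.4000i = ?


|z| = sqrt(12.2^2 + (-8.4)^2) = sqrt(148.84 + 70.56) = sqrt(219.4) = 14.8122

|z| = 14.8122


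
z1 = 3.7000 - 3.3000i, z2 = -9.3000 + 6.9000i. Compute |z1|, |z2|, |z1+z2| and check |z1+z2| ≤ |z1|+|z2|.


|z1| = sqrt(3.7^2 + (-3.3)^2) = sqrt(24.58) = 4.9578
|z2| = sqrt((-9.3)^2 + 6.9^2) = sqrt(134.1) = 11.5802
z1+z2 = -5.6000 + 3.6000i
|z1+z2| = sqrt(44.32) = 6.6573
|z1|+|z2| = 4.9578 + 11.5802 = 16.5380

|z1+z2| = 6.6573 ≤ |z1|+|z2| = 16.5380 (verified)


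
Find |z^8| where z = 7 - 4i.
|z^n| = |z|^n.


|z| = sqrt(49+16) = sqrt(65) = 8.0623
|z^8| = |z|^8 = (sqrt(65))^8 = 65^4 = 17850625

|z^8| = 17850625


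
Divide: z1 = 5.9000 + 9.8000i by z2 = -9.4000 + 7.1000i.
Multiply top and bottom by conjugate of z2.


Conjugate of z2 = -9.4000 - 7.1000i
Numerator: (5.9000 + 9.8000i)(-9.4000 - 7.1000i) = 14.1200 - 134.0100i
Denominator: (-9.4)^2 + 7.1^2 = 138.77
Result = (14.1200 - 134.0100i)/138.77

0.1018 - 0.9657i


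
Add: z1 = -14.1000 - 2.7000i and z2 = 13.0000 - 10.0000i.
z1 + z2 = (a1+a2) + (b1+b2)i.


Real: -14.1 + 13 = -1.1
Imag: -2.7 - 10 = -12.7

-1.1000 - 12.7000i


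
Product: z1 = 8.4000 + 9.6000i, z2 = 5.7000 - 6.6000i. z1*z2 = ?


Real = 8.4*5.7 - 9.6*(-6.6) = 47.88 - (-63.36) = 111.24
Imag = 8.4*(-6.6) + 5.7*9.6 = -55.44 + 54.72 = -0.72

111.2400 - 0.7200i


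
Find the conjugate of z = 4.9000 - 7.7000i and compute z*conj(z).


z_bar = 4.9000 + 7.7000i
z*z_bar = 4.9^2 + (-7.7)^2 = 24.01 + 59.29 = 83.3

z_bar = 4.9000 + 7.7000i, z*z_bar = 83.3


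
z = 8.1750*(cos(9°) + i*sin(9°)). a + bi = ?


a = 8.1750*cos(9°) = 8.1750*0.9877 = 8.0744
b = 8.1750*sin(9°) = 8.1750*0.1564345 = 1.2789

8.0744 + 1.2789i


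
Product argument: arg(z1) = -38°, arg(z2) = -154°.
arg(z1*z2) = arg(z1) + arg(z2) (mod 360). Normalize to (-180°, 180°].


arg(z1*z2) = -38° - 154° = -192°
Normalized to (-180°, 180°]: 168°

168°


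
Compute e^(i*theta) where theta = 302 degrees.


cos(302°) = 0.5299
sin(302°) = -0.8480

e^(i*302°) = 0.5299 - 0.8480i


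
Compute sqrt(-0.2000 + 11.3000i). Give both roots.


|z| = sqrt(0.04+127.69) = 11.3018
sqrt((|z|+a)/2) = sqrt((11.3018+(-0.2))/2) = sqrt(5.5509) = 2.3560
sqrt((|z|-a)/2) = sqrt((11.3018-(-0.2))/2) = sqrt(5.7509) = 2.3981

±(2.3560 + 2.3981i) i.e. 2.3560 + 2.3981i and -2.3560 - 2.3981i
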